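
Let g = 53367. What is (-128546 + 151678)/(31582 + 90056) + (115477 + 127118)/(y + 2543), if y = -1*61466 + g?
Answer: -4896708203/112636788 ≈ -43.473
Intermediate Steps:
y = -8099 (y = -1*61466 + 53367 = -61466 + 53367 = -8099)
(-128546 + 151678)/(31582 + 90056) + (115477 + 127118)/(y + 2543) = (-128546 + 151678)/(31582 + 90056) + (115477 + 127118)/(-8099 + 2543) = 23132/121638 + 242595/(-5556) = 23132*(1/121638) + 242595*(-1/5556) = 11566/60819 - 80865/1852 = -4896708203/112636788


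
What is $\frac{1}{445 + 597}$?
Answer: $\frac{1}{1042} \approx 0.00095969$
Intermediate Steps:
$\frac{1}{445 + 597} = \frac{1}{1042}$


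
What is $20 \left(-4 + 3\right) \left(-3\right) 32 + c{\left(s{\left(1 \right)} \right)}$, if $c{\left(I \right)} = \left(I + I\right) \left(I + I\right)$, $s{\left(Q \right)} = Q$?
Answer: $1924$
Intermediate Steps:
$c{\left(I \right)} = 4 I^{2}$ ($c{\left(I \right)} = 2 I 2 I = 4 I^{2}$)
$20 \left(-4 + 3\right) \left(-3\right) 32 + c{\left(s{\left(1 \right)} \right)} = 20 \left(-4 + 3\right) \left(-3\right) 32 + 4 \cdot 1^{2} = 20 \left(\left(-1\right) \left(-3\right)\right) 32 + 4 \cdot 1 = 20 \cdot 3 \cdot 32 + 4 = 60 \cdot 32 + 4 = 1920 + 4 = 1924$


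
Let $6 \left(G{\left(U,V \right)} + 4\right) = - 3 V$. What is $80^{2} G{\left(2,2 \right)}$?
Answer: $-32000$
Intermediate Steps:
$G{\left(U,V \right)} = -4 - \frac{V}{2}$ ($G{\left(U,V \right)} = -4 + \frac{\left(-3\right) V}{6} = -4 - \frac{V}{2}$)
$80^{2} G{\left(2,2 \right)} = 80^{2} \left(-4 - 1\right) = 6400 \left(-4 - 1\right) = 6400 \left(-5\right) = -32000$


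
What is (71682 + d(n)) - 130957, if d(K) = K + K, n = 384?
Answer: -58507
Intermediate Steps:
d(K) = 2*K
(71682 + d(n)) - 130957 = (71682 + 2*384) - 130957 = (71682 + 768) - 130957 = 72450 - 130957 = -58507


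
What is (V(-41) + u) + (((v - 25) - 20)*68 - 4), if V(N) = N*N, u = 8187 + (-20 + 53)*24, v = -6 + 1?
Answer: 7256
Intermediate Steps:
v = -5
u = 8979 (u = 8187 + 33*24 = 8187 + 792 = 8979)
V(N) = N²
(V(-41) + u) + (((v - 25) - 20)*68 - 4) = ((-41)² + 8979) + (((-5 - 25) - 20)*68 - 4) = (1681 + 8979) + ((-30 - 20)*68 - 4) = 10660 + (-50*68 - 4) = 10660 + (-3400 - 4) = 10660 - 3404 = 7256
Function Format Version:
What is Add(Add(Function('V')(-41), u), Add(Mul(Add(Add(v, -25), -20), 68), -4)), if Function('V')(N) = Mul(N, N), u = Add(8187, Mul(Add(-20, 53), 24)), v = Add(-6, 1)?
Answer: 7256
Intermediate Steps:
v = -5
u = 8979 (u = Add(8187, Mul(33, 24)) = Add(8187, 792) = 8979)
Function('V')(N) = Pow(N, 2)
Add(Add(Function('V')(-41), u), Add(Mul(Add(Add(v, -25), -20), 68), -4)) = Add(Add(Pow(-41, 2), 8979), Add(Mul(Add(Add(-5, -25), -20), 68), -4)) = Add(Add(1681, 8979), Add(Mul(Add(-30, -20), 68), -4)) = Add(10660, Add(Mul(-50, 68), -4)) = Add(10660, Add(-3400, -4)) = Add(10660, -3404) = 7256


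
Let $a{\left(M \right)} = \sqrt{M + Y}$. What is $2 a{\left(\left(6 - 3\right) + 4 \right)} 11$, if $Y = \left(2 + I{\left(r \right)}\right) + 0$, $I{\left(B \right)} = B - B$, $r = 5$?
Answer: $66$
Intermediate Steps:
$I{\left(B \right)} = 0$
$Y = 2$ ($Y = \left(2 + 0\right) + 0 = 2 + 0 = 2$)
$a{\left(M \right)} = \sqrt{2 + M}$ ($a{\left(M \right)} = \sqrt{M + 2} = \sqrt{2 + M}$)
$2 a{\left(\left(6 - 3\right) + 4 \right)} 11 = 2 \sqrt{2 + \left(\left(6 - 3\right) + 4\right)} 11 = 2 \sqrt{2 + \left(3 + 4\right)} 11 = 2 \sqrt{2 + 7} \cdot 11 = 2 \sqrt{9} \cdot 11 = 2 \cdot 3 \cdot 11 = 6 \cdot 11 = 66$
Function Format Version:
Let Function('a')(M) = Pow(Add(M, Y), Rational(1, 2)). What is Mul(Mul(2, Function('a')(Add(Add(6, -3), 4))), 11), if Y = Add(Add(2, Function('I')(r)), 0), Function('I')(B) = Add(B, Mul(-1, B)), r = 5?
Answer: 66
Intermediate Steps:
Function('I')(B) = 0
Y = 2 (Y = Add(Add(2, 0), 0) = Add(2, 0) = 2)
Function('a')(M) = Pow(Add(2, M), Rational(1, 2)) (Function('a')(M) = Pow(Add(M, 2), Rational(1, 2)) = Pow(Add(2, M), Rational(1, 2)))
Mul(Mul(2, Function('a')(Add(Add(6, -3), 4))), 11) = Mul(Mul(2, Pow(Add(2, Add(Add(6, -3), 4)), Rational(1, 2))), 11) = Mul(Mul(2, Pow(Add(2, Add(3, 4)), Rational(1, 2))), 11) = Mul(Mul(2, Pow(Add(2, 7), Rational(1, 2))), 11) = Mul(Mul(2, Pow(9, Rational(1, 2))), 11) = Mul(Mul(2, 3), 11) = Mul(6, 11) = 66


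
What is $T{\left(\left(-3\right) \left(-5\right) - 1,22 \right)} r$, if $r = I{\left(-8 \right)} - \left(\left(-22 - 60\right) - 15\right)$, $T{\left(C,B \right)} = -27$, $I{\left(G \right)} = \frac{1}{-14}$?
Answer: $- \frac{36639}{14} \approx -2617.1$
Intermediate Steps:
$I{\left(G \right)} = - \frac{1}{14}$
$r = \frac{1357}{14}$ ($r = - \frac{1}{14} - \left(\left(-22 - 60\right) - 15\right) = - \frac{1}{14} - \left(-82 - 15\right) = - \frac{1}{14} - -97 = - \frac{1}{14} + 97 = \frac{1357}{14} \approx 96.929$)
$T{\left(\left(-3\right) \left(-5\right) - 1,22 \right)} r = \left(-27\right) \frac{1357}{14} = - \frac{36639}{14}$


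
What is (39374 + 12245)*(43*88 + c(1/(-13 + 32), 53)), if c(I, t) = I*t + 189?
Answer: 3899299260/19 ≈ 2.0523e+8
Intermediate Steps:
c(I, t) = 189 + I*t
(39374 + 12245)*(43*88 + c(1/(-13 + 32), 53)) = (39374 + 12245)*(43*88 + (189 + 53/(-13 + 32))) = 51619*(3784 + (189 + 53/19)) = 51619*(3784 + 3644/19) = 51619*(75540/19) = 3899299260/19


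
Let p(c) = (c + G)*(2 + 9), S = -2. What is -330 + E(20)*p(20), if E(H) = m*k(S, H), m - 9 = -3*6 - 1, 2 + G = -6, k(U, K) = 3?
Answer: -4290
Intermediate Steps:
G = -8 (G = -2 - 6 = -8)
m = -10 (m = 9 + (-3*6 - 1) = 9 + (-18 - 1) = 9 - 19 = -10)
p(c) = -88 + 11*c (p(c) = (c - 8)*(2 + 9) = (-8 + c)*11 = -88 + 11*c)
E(H) = -30 (E(H) = -10*3 = -30)
-330 + E(20)*p(20) = -330 - 30*(-88 + 11*20) = -330 - 30*(-88 + 220) = -330 - 30*132 = -330 - 3960 = -4290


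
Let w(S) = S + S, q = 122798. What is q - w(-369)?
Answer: 123536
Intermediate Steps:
w(S) = 2*S
q - w(-369) = 122798 - 2*(-369) = 122798 - 1*(-738) = 122798 + 738 = 123536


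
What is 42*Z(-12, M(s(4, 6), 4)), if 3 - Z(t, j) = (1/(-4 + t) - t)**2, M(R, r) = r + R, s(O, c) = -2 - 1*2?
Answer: -749973/128 ≈ -5859.2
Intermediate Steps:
s(O, c) = -4 (s(O, c) = -2 - 2 = -4)
M(R, r) = R + r
Z(t, j) = 3 - (1/(-4 + t) - t)**2
42*Z(-12, M(s(4, 6), 4)) = 42*(3 - (1 - 1*(-12)**2 + 4*(-12))**2/(-4 - 12)**2) = 42*(3 - 1*(1 - 1*144 - 48)**2/(-16)**2) = 42*(3 - 1*1/256*(1 - 144 - 48)**2) = 42*(3 - 1*1/256*(-191)**2) = 42*(3 - 1*1/256*36481) = 42*(3 - 36481/256) = 42*(-35713/256) = -749973/128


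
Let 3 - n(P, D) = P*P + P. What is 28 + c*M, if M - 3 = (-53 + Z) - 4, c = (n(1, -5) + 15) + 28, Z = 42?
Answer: -500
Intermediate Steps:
n(P, D) = 3 - P - P² (n(P, D) = 3 - (P*P + P) = 3 - (P² + P) = 3 - (P + P²) = 3 + (-P - P²) = 3 - P - P²)
c = 44 (c = ((3 - 1*1 - 1*1²) + 15) + 28 = ((3 - 1 - 1*1) + 15) + 28 = ((3 - 1 - 1) + 15) + 28 = (1 + 15) + 28 = 16 + 28 = 44)
M = -12 (M = 3 + ((-53 + 42) - 4) = 3 + (-11 - 4) = 3 - 15 = -12)
28 + c*M = 28 + 44*(-12) = 28 - 528 = -500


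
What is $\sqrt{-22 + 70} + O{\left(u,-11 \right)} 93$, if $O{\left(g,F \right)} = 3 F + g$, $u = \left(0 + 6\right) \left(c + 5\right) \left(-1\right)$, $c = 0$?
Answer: $-5859 + 4 \sqrt{3} \approx -5852.1$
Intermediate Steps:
$u = -30$ ($u = \left(0 + 6\right) \left(0 + 5\right) \left(-1\right) = 6 \cdot 5 \left(-1\right) = 30 \left(-1\right) = -30$)
$O{\left(g,F \right)} = g + 3 F$
$\sqrt{-22 + 70} + O{\left(u,-11 \right)} 93 = \sqrt{-22 + 70} + \left(-30 + 3 \left(-11\right)\right) 93 = \sqrt{48} + \left(-30 - 33\right) 93 = 4 \sqrt{3} - 5859 = -5859 + 4 \sqrt{3}$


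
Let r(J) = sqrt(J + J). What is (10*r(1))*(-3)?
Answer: -30*sqrt(2) ≈ -42.426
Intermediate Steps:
r(J) = sqrt(2)*sqrt(J) (r(J) = sqrt(2*J) = sqrt(2)*sqrt(J))
(10*r(1))*(-3) = (10*(sqrt(2)*sqrt(1)))*(-3) = (10*(sqrt(2)*1))*(-3) = (10*sqrt(2))*(-3) = -30*sqrt(2)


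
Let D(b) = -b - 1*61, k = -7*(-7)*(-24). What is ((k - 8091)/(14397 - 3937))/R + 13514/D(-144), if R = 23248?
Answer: 3286253747959/20183448640 ≈ 162.82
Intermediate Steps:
k = -1176 (k = 49*(-24) = -1176)
D(b) = -61 - b (D(b) = -b - 61 = -61 - b)
((k - 8091)/(14397 - 3937))/R + 13514/D(-144) = ((-1176 - 8091)/(14397 - 3937))/23248 + 13514/(-61 - 1*(-144)) = -9267/10460*(1/23248) + 13514/(-61 + 144) = -9267*1/10460*(1/23248) + 13514/83 = -9267/10460*1/23248 + 13514*(1/83) = -9267/243174080 + 13514/83 = 3286253747959/20183448640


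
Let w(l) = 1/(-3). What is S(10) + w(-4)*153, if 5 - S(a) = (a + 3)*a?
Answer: -176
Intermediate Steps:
w(l) = -⅓
S(a) = 5 - a*(3 + a) (S(a) = 5 - (a + 3)*a = 5 - (3 + a)*a = 5 - a*(3 + a))
S(10) + w(-4)*153 = (5 - 1*10² - 3*10) - ⅓*153 = (5 - 1*100 - 30) - 51 = (5 - 100 - 30) - 51 = -125 - 51 = -176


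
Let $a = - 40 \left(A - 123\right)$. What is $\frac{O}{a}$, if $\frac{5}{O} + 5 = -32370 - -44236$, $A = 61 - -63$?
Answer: $- \frac{1}{94888} \approx -1.0539 \cdot 10^{-5}$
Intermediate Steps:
$A = 124$ ($A = 61 + 63 = 124$)
$O = \frac{5}{11861}$ ($O = \frac{5}{-5 - -11866} = \frac{5}{-5 + \left(-32370 + 44236\right)} = \frac{5}{-5 + 11866} = \frac{5}{11861} \approx 0.00042155$)
$a = -40$ ($a = - 40 \left(124 - 123\right) = \left(-40\right) 1 = -40$)
$\frac{O}{a} = \frac{5}{11861 \left(-40\right)} = \frac{5}{11861} \left(- \frac{1}{40}\right) = - \frac{1}{94888}$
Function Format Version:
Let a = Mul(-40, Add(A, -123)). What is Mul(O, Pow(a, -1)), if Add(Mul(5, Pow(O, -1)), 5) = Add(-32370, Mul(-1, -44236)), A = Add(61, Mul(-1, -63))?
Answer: Rational(-1, 94888) ≈ -1.0539e-5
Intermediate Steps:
A = 124 (A = Add(61, 63) = 124)
O = Rational(5, 11861) (O = Mul(5, Pow(Add(-5, Add(-32370, Mul(-1, -44236))), -1)) = Mul(5, Pow(Add(-5, Add(-32370, 44236)), -1)) = Mul(5, Pow(Add(-5, 11866), -1)) = Mul(5, Pow(11861, -1)) = Mul(5, Rational(1, 11861)) = Rational(5, 11861) ≈ 0.00042155)
a = -40 (a = Mul(-40, Add(124, -123)) = Mul(-40, 1) = -40)
Mul(O, Pow(a, -1)) = Mul(Rational(5, 11861), Pow(-40, -1)) = Mul(Rational(5, 11861), Rational(-1, 40)) = Rational(-1, 94888)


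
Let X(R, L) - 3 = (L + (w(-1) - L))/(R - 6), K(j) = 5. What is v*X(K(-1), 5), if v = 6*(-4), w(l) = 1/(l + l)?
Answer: -84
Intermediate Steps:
w(l) = 1/(2*l)
v = -24
X(R, L) = 3 - 1/(2*(-6 + R)) (X(R, L) = 3 + (L + ((1/2)/(-1) - L))/(R - 6) = 3 + (L + ((1/2)*(-1) - L))/(-6 + R) = 3 + (L + (-1/2 - L))/(-6 + R) = 3 - 1/(2*(-6 + R)))
v*X(K(-1), 5) = -12*(-37 + 6*5)/(-6 + 5) = -12*(-37 + 30)/(-1) = -12*(-1)*(-7) = -24*7/2 = -84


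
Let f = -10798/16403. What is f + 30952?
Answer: 507694858/16403 ≈ 30951.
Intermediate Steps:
f = -10798/16403 (f = -10798*1/16403 = -10798/16403 ≈ -0.65829)
f + 30952 = -10798/16403 + 30952 = 507694858/16403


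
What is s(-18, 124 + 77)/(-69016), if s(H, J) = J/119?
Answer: -201/8212904 ≈ -2.4474e-5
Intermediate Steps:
s(H, J) = J/119 (s(H, J) = J*(1/119) = J/119)
s(-18, 124 + 77)/(-69016) = ((124 + 77)/119)/(-69016) = ((1/119)*201)*(-1/69016) = (201/119)*(-1/69016) = -201/8212904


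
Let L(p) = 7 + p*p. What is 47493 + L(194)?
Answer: 85136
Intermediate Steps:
L(p) = 7 + p²
47493 + L(194) = 47493 + (7 + 194²) = 47493 + (7 + 37636) = 47493 + 37643 = 85136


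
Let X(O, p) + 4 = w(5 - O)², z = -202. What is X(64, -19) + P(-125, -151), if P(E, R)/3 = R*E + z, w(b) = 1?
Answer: 56016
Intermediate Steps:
P(E, R) = -606 + 3*E*R (P(E, R) = 3*(R*E - 202) = 3*(E*R - 202) = 3*(-202 + E*R) = -606 + 3*E*R)
X(O, p) = -3 (X(O, p) = -4 + 1² = -4 + 1 = -3)
X(64, -19) + P(-125, -151) = -3 + (-606 + 3*(-125)*(-151)) = -3 + (-606 + 56625) = -3 + 56019 = 56016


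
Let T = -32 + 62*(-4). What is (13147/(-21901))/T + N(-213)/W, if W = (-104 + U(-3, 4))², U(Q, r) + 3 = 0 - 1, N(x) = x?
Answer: -48034543/2980288080 ≈ -0.016117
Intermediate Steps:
T = -280 (T = -32 - 248 = -280)
U(Q, r) = -4 (U(Q, r) = -3 + (0 - 1) = -3 - 1 = -4)
W = 11664 (W = (-104 - 4)² = (-108)² = 11664)
(13147/(-21901))/T + N(-213)/W = (13147/(-21901))/(-280) - 213/11664 = (13147*(-1/21901))*(-1/280) - 213*1/11664 = -13147/21901*(-1/280) - 71/3888 = 13147/6132280 - 71/3888 = -48034543/2980288080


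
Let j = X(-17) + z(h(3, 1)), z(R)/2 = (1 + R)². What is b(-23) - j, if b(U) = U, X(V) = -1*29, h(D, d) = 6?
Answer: -92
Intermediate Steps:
X(V) = -29
z(R) = 2*(1 + R)²
j = 69 (j = -29 + 2*(1 + 6)² = -29 + 2*7² = -29 + 2*49 = -29 + 98 = 69)
b(-23) - j = -23 - 1*69 = -23 - 69 = -92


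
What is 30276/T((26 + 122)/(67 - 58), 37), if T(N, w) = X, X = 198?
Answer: 1682/11 ≈ 152.91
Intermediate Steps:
T(N, w) = 198
30276/T((26 + 122)/(67 - 58), 37) = 30276/198 = 30276*(1/198) = 1682/11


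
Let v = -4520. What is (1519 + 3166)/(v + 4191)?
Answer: -4685/329 ≈ -14.240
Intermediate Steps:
(1519 + 3166)/(v + 4191) = (1519 + 3166)/(-4520 + 4191) = 4685/(-329) = 4685*(-1/329) = -4685/329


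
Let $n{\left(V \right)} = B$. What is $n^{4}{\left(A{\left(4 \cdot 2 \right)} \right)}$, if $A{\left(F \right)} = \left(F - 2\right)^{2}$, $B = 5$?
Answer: $625$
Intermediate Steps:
$A{\left(F \right)} = \left(-2 + F\right)^{2}$
$n{\left(V \right)} = 5$
$n^{4}{\left(A{\left(4 \cdot 2 \right)} \right)} = 5^{4} = 625$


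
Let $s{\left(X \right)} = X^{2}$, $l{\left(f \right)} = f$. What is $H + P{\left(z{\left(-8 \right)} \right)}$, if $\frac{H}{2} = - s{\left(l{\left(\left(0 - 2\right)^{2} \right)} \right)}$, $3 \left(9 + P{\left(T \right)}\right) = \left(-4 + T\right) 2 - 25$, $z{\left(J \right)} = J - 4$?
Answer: $-60$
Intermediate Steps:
$z{\left(J \right)} = -4 + J$
$P{\left(T \right)} = -20 + \frac{2 T}{3}$ ($P{\left(T \right)} = -9 + \frac{\left(-4 + T\right) 2 - 25}{3} = -9 + \frac{\left(-8 + 2 T\right) - 25}{3} = -9 + \frac{-33 + 2 T}{3} = -9 + \left(-11 + \frac{2 T}{3}\right) = -20 + \frac{2 T}{3}$)
$H = -32$ ($H = 2 \left(- \left(\left(0 - 2\right)^{2}\right)^{2}\right) = 2 \left(- \left(\left(-2\right)^{2}\right)^{2}\right) = 2 \left(- 4^{2}\right) = 2 \left(\left(-1\right) 16\right) = 2 \left(-16\right) = -32$)
$H + P{\left(z{\left(-8 \right)} \right)} = -32 - \left(20 - \frac{2 \left(-4 - 8\right)}{3}\right) = -32 + \left(-20 + \frac{2}{3} \left(-12\right)\right) = -32 - 28 = -60$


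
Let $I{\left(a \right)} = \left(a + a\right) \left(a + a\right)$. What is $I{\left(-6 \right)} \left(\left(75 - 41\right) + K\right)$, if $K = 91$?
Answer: $18000$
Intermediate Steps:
$I{\left(a \right)} = 4 a^{2}$ ($I{\left(a \right)} = 2 a 2 a = 4 a^{2}$)
$I{\left(-6 \right)} \left(\left(75 - 41\right) + K\right) = 4 \left(-6\right)^{2} \left(\left(75 - 41\right) + 91\right) = 4 \cdot 36 \left(\left(75 - 41\right) + 91\right) = 144 \left(34 + 91\right) = 144 \cdot 125 = 18000$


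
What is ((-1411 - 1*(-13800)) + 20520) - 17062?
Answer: 15847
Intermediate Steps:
((-1411 - 1*(-13800)) + 20520) - 17062 = ((-1411 + 13800) + 20520) - 17062 = (12389 + 20520) - 17062 = 32909 - 17062 = 15847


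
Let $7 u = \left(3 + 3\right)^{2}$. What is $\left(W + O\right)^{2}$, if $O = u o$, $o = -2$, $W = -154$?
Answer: $\frac{1322500}{49} \approx 26990.0$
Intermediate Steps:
$u = \frac{36}{7}$ ($u = \frac{\left(3 + 3\right)^{2}}{7} = \frac{6^{2}}{7} = \frac{1}{7} \cdot 36 = \frac{36}{7} \approx 5.1429$)
$O = - \frac{72}{7}$ ($O = \frac{36}{7} \left(-2\right) = - \frac{72}{7} \approx -10.286$)
$\left(W + O\right)^{2} = \left(-154 - \frac{72}{7}\right)^{2} = \left(- \frac{1150}{7}\right)^{2} = \frac{1322500}{49}$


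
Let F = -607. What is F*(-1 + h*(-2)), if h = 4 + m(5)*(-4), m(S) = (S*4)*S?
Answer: -480137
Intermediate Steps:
m(S) = 4*S**2 (m(S) = (4*S)*S = 4*S**2)
h = -396 (h = 4 + (4*5**2)*(-4) = 4 + (4*25)*(-4) = 4 + 100*(-4) = 4 - 400 = -396)
F*(-1 + h*(-2)) = -607*(-1 - 396*(-2)) = -607*(-1 + 792) = -607*791 = -480137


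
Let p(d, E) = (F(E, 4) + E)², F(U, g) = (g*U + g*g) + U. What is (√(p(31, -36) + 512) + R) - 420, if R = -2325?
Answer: -2745 + 8*√633 ≈ -2543.7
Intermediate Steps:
F(U, g) = U + g² + U*g (F(U, g) = (U*g + g²) + U = (g² + U*g) + U = U + g² + U*g)
p(d, E) = (16 + 6*E)² (p(d, E) = ((E + 4² + E*4) + E)² = ((E + 16 + 4*E) + E)² = ((16 + 5*E) + E)² = (16 + 6*E)²)
(√(p(31, -36) + 512) + R) - 420 = (√(4*(8 + 3*(-36))² + 512) - 2325) - 420 = (√(4*(8 - 108)² + 512) - 2325) - 420 = (√(4*(-100)² + 512) - 2325) - 420 = (√(4*10000 + 512) - 2325) - 420 = (√(40000 + 512) - 2325) - 420 = (√40512 - 2325) - 420 = (8*√633 - 2325) - 420 = (-2325 + 8*√633) - 420 = -2745 + 8*√633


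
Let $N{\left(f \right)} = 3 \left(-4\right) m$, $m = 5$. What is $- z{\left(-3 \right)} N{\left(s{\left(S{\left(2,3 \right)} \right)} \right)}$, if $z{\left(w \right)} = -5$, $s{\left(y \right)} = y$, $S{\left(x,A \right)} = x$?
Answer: $-300$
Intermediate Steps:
$N{\left(f \right)} = -60$ ($N{\left(f \right)} = 3 \left(-4\right) 5 = \left(-12\right) 5 = -60$)
$- z{\left(-3 \right)} N{\left(s{\left(S{\left(2,3 \right)} \right)} \right)} = \left(-1\right) \left(-5\right) \left(-60\right) = 5 \left(-60\right) = -300$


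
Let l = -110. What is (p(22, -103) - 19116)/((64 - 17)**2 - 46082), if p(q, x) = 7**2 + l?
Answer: 19177/43873 ≈ 0.43710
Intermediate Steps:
p(q, x) = -61 (p(q, x) = 7**2 - 110 = 49 - 110 = -61)
(p(22, -103) - 19116)/((64 - 17)**2 - 46082) = (-61 - 19116)/((64 - 17)**2 - 46082) = -19177/(47**2 - 46082) = -19177/(2209 - 46082) = -19177/(-43873) = -19177*(-1/43873) = 19177/43873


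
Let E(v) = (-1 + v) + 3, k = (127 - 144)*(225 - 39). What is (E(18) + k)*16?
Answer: -50272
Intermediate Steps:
k = -3162 (k = -17*186 = -3162)
E(v) = 2 + v
(E(18) + k)*16 = ((2 + 18) - 3162)*16 = (20 - 3162)*16 = -3142*16 = -50272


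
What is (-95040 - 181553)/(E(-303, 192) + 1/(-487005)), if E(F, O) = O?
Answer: -134702173965/93504959 ≈ -1440.6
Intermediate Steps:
(-95040 - 181553)/(E(-303, 192) + 1/(-487005)) = (-95040 - 181553)/(192 + 1/(-487005)) = -276593/(192 - 1/487005) = -276593/93504959/487005 = -276593*487005/93504959 = -134702173965/93504959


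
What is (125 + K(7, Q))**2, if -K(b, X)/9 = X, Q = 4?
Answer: 7921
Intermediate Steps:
K(b, X) = -9*X
(125 + K(7, Q))**2 = (125 - 9*4)**2 = (125 - 36)**2 = 89**2 = 7921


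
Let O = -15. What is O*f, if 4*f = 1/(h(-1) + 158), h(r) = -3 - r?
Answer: -5/208 ≈ -0.024038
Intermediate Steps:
f = 1/624 (f = 1/(4*((-3 - 1*(-1)) + 158)) = 1/(4*((-3 + 1) + 158)) = 1/(4*(-2 + 158)) = (¼)/156 = (¼)*(1/156) = 1/624 ≈ 0.0016026)
O*f = -15*1/624 = -5/208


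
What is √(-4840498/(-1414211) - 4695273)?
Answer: I*√9390505125622016155/1414211 ≈ 2166.9*I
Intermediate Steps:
√(-4840498/(-1414211) - 4695273) = √(-4840498*(-1/1414211) - 4695273) = √(4840498/1414211 - 4695273) = √(-6640101884105/1414211) = I*√9390505125622016155/1414211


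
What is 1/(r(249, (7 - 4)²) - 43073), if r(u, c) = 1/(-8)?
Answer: -8/344585 ≈ -2.3216e-5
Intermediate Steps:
r(u, c) = -⅛
1/(r(249, (7 - 4)²) - 43073) = 1/(-⅛ - 43073) = 1/(-344585/8) = -8/344585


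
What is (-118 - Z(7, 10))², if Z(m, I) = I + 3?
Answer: 17161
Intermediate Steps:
Z(m, I) = 3 + I
(-118 - Z(7, 10))² = (-118 - (3 + 10))² = (-118 - 1*13)² = (-118 - 13)² = (-131)² = 17161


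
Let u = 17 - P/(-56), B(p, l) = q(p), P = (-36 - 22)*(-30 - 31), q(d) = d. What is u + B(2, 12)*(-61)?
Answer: -1171/28 ≈ -41.821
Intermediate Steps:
P = 3538 (P = -58*(-61) = 3538)
B(p, l) = p
u = 2245/28 (u = 17 - 3538/(-56) = 17 - 3538*(-1)/56 = 17 - 1*(-1769/28) = 17 + 1769/28 = 2245/28 ≈ 80.179)
u + B(2, 12)*(-61) = 2245/28 + 2*(-61) = 2245/28 - 122 = -1171/28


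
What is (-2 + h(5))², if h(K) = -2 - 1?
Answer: 25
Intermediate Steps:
h(K) = -3
(-2 + h(5))² = (-2 - 3)² = (-5)² = 25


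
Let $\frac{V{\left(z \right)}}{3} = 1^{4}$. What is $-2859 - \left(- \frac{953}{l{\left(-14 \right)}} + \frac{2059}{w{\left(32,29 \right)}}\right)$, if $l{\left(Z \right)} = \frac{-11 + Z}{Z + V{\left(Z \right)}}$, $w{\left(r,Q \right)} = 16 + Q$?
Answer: $- \frac{559223}{225} \approx -2485.4$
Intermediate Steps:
$V{\left(z \right)} = 3$ ($V{\left(z \right)} = 3 \cdot 1^{4} = 3 \cdot 1 = 3$)
$l{\left(Z \right)} = \frac{-11 + Z}{3 + Z}$ ($l{\left(Z \right)} = \frac{-11 + Z}{Z + 3} = \frac{-11 + Z}{3 + Z}$)
$-2859 - \left(- \frac{953}{l{\left(-14 \right)}} + \frac{2059}{w{\left(32,29 \right)}}\right) = -2859 + \left(- \frac{2059}{16 + 29} + \frac{953}{\frac{1}{3 - 14} \left(-11 - 14\right)}\right) = -2859 + \left(- \frac{2059}{45} + \frac{953}{\frac{1}{-11} \left(-25\right)}\right) = -2859 + \left(\left(-2059\right) \frac{1}{45} + \frac{953}{\left(- \frac{1}{11}\right) \left(-25\right)}\right) = -2859 - \left(\frac{2059}{45} - \frac{953}{\frac{25}{11}}\right) = -2859 + \left(- \frac{2059}{45} + 953 \cdot \frac{11}{25}\right) = -2859 + \left(- \frac{2059}{45} + \frac{10483}{25}\right) = -2859 + \frac{84052}{225} = - \frac{559223}{225}$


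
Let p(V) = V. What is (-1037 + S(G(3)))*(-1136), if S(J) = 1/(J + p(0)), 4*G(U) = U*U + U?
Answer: 3532960/3 ≈ 1.1777e+6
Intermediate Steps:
G(U) = U/4 + U**2/4 (G(U) = (U*U + U)/4 = (U**2 + U)/4 = (U + U**2)/4 = U/4 + U**2/4)
S(J) = 1/J (S(J) = 1/(J + 0) = 1/J)
(-1037 + S(G(3)))*(-1136) = (-1037 + 1/((1/4)*3*(1 + 3)))*(-1136) = (-1037 + 1/((1/4)*3*4))*(-1136) = (-1037 + 1/3)*(-1136) = -3110/3*(-1136) = 3532960/3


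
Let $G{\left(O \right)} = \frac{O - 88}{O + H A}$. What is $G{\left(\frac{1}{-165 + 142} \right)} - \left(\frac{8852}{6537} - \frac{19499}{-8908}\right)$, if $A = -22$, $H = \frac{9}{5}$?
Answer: $- \frac{20647734833}{15616343892} \approx -1.3222$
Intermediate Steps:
$H = \frac{9}{5}$ ($H = 9 \cdot \frac{1}{5} = \frac{9}{5} \approx 1.8$)
$G{\left(O \right)} = \frac{-88 + O}{- \frac{198}{5} + O}$ ($G{\left(O \right)} = \frac{O - 88}{O + \frac{9}{5} \left(-22\right)} = \frac{-88 + O}{O - \frac{198}{5}} = \frac{-88 + O}{- \frac{198}{5} + O}$)
$G{\left(\frac{1}{-165 + 142} \right)} - \left(\frac{8852}{6537} - \frac{19499}{-8908}\right) = \frac{5 \left(-88 + \frac{1}{-165 + 142}\right)}{-198 + \frac{5}{-165 + 142}} - \left(\frac{8852}{6537} - \frac{19499}{-8908}\right) = \frac{5 \left(-88 + \frac{1}{-23}\right)}{-198 + \frac{5}{-23}} - \left(8852 \cdot \frac{1}{6537} - - \frac{1147}{524}\right) = \frac{5 \left(-88 - \frac{1}{23}\right)}{-198 + 5 \left(- \frac{1}{23}\right)} - \left(\frac{8852}{6537} + \frac{1147}{524}\right) = 5 \frac{1}{-198 - \frac{5}{23}} \left(- \frac{2025}{23}\right) - \frac{12136387}{3425388} = 5 \frac{1}{- \frac{4559}{23}} \left(- \frac{2025}{23}\right) - \frac{12136387}{3425388} = 5 \left(- \frac{23}{4559}\right) \left(- \frac{2025}{23}\right) - \frac{12136387}{3425388} = \frac{10125}{4559} - \frac{12136387}{3425388} = - \frac{20647734833}{15616343892}$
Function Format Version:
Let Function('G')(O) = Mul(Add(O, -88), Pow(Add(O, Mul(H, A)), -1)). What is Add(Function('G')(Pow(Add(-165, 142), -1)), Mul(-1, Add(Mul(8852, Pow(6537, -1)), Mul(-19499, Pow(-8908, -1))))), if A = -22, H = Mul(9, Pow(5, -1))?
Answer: Rational(-20647734833, 15616343892) ≈ -1.3222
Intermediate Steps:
H = Rational(9, 5) (H = Mul(9, Rational(1, 5)) = Rational(9, 5) ≈ 1.8000)
Function('G')(O) = Mul(Pow(Add(Rational(-198, 5), O), -1), Add(-88, O)) (Function('G')(O) = Mul(Add(O, -88), Pow(Add(O, Mul(Rational(9, 5), -22)), -1)) = Mul(Add(-88, O), Pow(Add(O, Rational(-198, 5)), -1)) = Mul(Add(-88, O), Pow(Add(Rational(-198, 5), O), -1)) = Mul(Pow(Add(Rational(-198, 5), O), -1), Add(-88, O)))
Add(Function('G')(Pow(Add(-165, 142), -1)), Mul(-1, Add(Mul(8852, Pow(6537, -1)), Mul(-19499, Pow(-8908, -1))))) = Add(Mul(5, Pow(Add(-198, Mul(5, Pow(Add(-165, 142), -1))), -1), Add(-88, Pow(Add(-165, 142), -1))), Mul(-1, Add(Mul(8852, Pow(6537, -1)), Mul(-19499, Pow(-8908, -1))))) = Add(Mul(5, Pow(Add(-198, Mul(5, Pow(-23, -1))), -1), Add(-88, Pow(-23, -1))), Mul(-1, Add(Mul(8852, Rational(1, 6537)), Mul(-19499, Rational(-1, 8908))))) = Add(Mul(5, Pow(Add(-198, Mul(5, Rational(-1, 23))), -1), Add(-88, Rational(-1, 23))), Mul(-1, Add(Rational(8852, 6537), Rational(1147, 524)))) = Add(Mul(5, Pow(Add(-198, Rational(-5, 23)), -1), Rational(-2025, 23)), Mul(-1, Rational(12136387, 3425388))) = Add(Mul(5, Pow(Rational(-4559, 23), -1), Rational(-2025, 23)), Rational(-12136387, 3425388)) = Add(Mul(5, Rational(-23, 4559), Rational(-2025, 23)), Rational(-12136387, 3425388)) = Add(Rational(10125, 4559), Rational(-12136387, 3425388)) = Rational(-20647734833, 15616343892)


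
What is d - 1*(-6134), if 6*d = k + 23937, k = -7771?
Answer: 26485/3 ≈ 8828.3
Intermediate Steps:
d = 8083/3 (d = (-7771 + 23937)/6 = (⅙)*16166 = 8083/3 ≈ 2694.3)
d - 1*(-6134) = 8083/3 - 1*(-6134) = 8083/3 + 6134 = 26485/3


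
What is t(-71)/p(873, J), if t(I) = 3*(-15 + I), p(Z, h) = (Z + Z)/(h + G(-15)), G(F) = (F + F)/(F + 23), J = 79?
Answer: -12943/1164 ≈ -11.119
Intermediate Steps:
G(F) = 2*F/(23 + F) (G(F) = (2*F)/(23 + F) = 2*F/(23 + F))
p(Z, h) = 2*Z/(-15/4 + h) (p(Z, h) = (Z + Z)/(h + 2*(-15)/(23 - 15)) = (2*Z)/(h + 2*(-15)/8) = (2*Z)/(h + 2*(-15)*(⅛)) = (2*Z)/(h - 15/4) = (2*Z)/(-15/4 + h) = 2*Z/(-15/4 + h))
t(I) = -45 + 3*I
t(-71)/p(873, J) = (-45 + 3*(-71))/((8*873/(-15 + 4*79))) = (-45 - 213)/((8*873/(-15 + 316))) = -258/(8*873/301) = -258/(8*873*(1/301)) = -258/6984/301 = -258*301/6984 = -12943/1164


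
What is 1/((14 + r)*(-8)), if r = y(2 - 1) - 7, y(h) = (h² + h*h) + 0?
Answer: -1/72 ≈ -0.013889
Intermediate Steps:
y(h) = 2*h² (y(h) = (h² + h²) + 0 = 2*h² + 0 = 2*h²)
r = -5 (r = 2*(2 - 1)² - 7 = 2*1² - 7 = 2*1 - 7 = 2 - 7 = -5)
1/((14 + r)*(-8)) = 1/((14 - 5)*(-8)) = 1/(9*(-8)) = 1/(-72) = -1/72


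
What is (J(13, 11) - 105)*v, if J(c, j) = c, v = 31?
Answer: -2852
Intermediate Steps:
(J(13, 11) - 105)*v = (13 - 105)*31 = -92*31 = -2852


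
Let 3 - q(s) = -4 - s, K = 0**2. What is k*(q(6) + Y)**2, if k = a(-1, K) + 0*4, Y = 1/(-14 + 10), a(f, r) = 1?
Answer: 2601/16 ≈ 162.56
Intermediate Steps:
K = 0
q(s) = 7 + s (q(s) = 3 - (-4 - s) = 3 + (4 + s) = 7 + s)
Y = -1/4 (Y = 1/(-4) = -1/4 ≈ -0.25000)
k = 1 (k = 1 + 0*4 = 1 + 0 = 1)
k*(q(6) + Y)**2 = 1*((7 + 6) - 1/4)**2 = 1*(13 - 1/4)**2 = 1*(51/4)**2 = 1*(2601/16) = 2601/16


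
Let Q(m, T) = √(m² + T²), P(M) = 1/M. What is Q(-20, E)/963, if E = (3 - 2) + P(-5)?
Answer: 4*√626/4815 ≈ 0.020785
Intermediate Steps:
P(M) = 1/M
E = ⅘ (E = (3 - 2) + 1/(-5) = 1 - ⅕ = ⅘ ≈ 0.80000)
Q(m, T) = √(T² + m²)
Q(-20, E)/963 = √((⅘)² + (-20)²)/963 = √(16/25 + 400)*(1/963) = √(10016/25)*(1/963) = (4*√626/5)*(1/963) = 4*√626/4815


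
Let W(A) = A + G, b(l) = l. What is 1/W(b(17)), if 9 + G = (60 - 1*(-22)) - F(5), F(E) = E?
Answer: 1/85 ≈ 0.011765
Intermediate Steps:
G = 68 (G = -9 + ((60 - 1*(-22)) - 1*5) = -9 + ((60 + 22) - 5) = -9 + (82 - 5) = -9 + 77 = 68)
W(A) = 68 + A (W(A) = A + 68 = 68 + A)
1/W(b(17)) = 1/(68 + 17) = 1/85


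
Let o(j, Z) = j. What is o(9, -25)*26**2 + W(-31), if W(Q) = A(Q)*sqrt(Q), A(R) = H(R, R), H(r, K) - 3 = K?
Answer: 6084 - 28*I*sqrt(31) ≈ 6084.0 - 155.9*I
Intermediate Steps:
H(r, K) = 3 + K
A(R) = 3 + R
W(Q) = sqrt(Q)*(3 + Q) (W(Q) = (3 + Q)*sqrt(Q) = sqrt(Q)*(3 + Q))
o(9, -25)*26**2 + W(-31) = 9*26**2 + sqrt(-31)*(3 - 31) = 9*676 + (I*sqrt(31))*(-28) = 6084 - 28*I*sqrt(31)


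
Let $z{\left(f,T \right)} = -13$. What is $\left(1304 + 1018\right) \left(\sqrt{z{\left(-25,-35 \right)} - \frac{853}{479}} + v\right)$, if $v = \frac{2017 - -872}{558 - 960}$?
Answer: $- \frac{1118043}{67} + \frac{4644 i \sqrt{847830}}{479} \approx -16687.0 + 8927.1 i$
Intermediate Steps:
$v = - \frac{963}{134}$ ($v = \frac{2017 + 872}{-402} = 2889 \left(- \frac{1}{402}\right) = - \frac{963}{134} \approx -7.1866$)
$\left(1304 + 1018\right) \left(\sqrt{z{\left(-25,-35 \right)} - \frac{853}{479}} + v\right) = \left(1304 + 1018\right) \left(\sqrt{-13 - \frac{853}{479}} - \frac{963}{134}\right) = 2322 \left(\sqrt{-13 - \frac{853}{479}} - \frac{963}{134}\right) = 2322 \left(\sqrt{- \frac{7080}{479}} - \frac{963}{134}\right) = 2322 \left(\frac{2 i \sqrt{847830}}{479} - \frac{963}{134}\right) = 2322 \left(- \frac{963}{134} + \frac{2 i \sqrt{847830}}{479}\right) = - \frac{1118043}{67} + \frac{4644 i \sqrt{847830}}{479}$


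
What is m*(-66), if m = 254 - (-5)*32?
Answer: -27324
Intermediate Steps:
m = 414 (m = 254 - 1*(-160) = 254 + 160 = 414)
m*(-66) = 414*(-66) = -27324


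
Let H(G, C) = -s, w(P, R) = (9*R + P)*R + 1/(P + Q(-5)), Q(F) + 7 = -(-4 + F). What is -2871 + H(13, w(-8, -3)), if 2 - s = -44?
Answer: -2917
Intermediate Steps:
Q(F) = -3 - F (Q(F) = -7 - (-4 + F) = -7 + (4 - F) = -3 - F)
s = 46 (s = 2 - 1*(-44) = 2 + 44 = 46)
w(P, R) = 1/(2 + P) + R*(P + 9*R) (w(P, R) = (9*R + P)*R + 1/(P + (-3 - 1*(-5))) = (P + 9*R)*R + 1/(P + (-3 + 5)) = R*(P + 9*R) + 1/(P + 2) = R*(P + 9*R) + 1/(2 + P) = 1/(2 + P) + R*(P + 9*R))
H(G, C) = -46 (H(G, C) = -1*46 = -46)
-2871 + H(13, w(-8, -3)) = -2871 - 46 = -2917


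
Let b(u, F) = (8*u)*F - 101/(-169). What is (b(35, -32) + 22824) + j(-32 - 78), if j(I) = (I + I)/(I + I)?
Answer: 2343286/169 ≈ 13866.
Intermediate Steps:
b(u, F) = 101/169 + 8*F*u (b(u, F) = 8*F*u - 101*(-1/169) = 8*F*u + 101/169 = 101/169 + 8*F*u)
j(I) = 1 (j(I) = (2*I)/((2*I)) = (2*I)*(1/(2*I)) = 1)
(b(35, -32) + 22824) + j(-32 - 78) = ((101/169 + 8*(-32)*35) + 22824) + 1 = ((101/169 - 8960) + 22824) + 1 = (-1514139/169 + 22824) + 1 = 2343117/169 + 1 = 2343286/169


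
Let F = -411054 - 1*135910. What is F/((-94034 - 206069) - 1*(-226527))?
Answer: 136741/18394 ≈ 7.4340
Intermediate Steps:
F = -546964 (F = -411054 - 135910 = -546964)
F/((-94034 - 206069) - 1*(-226527)) = -546964/((-94034 - 206069) - 1*(-226527)) = -546964/(-300103 + 226527) = -546964/(-73576) = -546964*(-1/73576) = 136741/18394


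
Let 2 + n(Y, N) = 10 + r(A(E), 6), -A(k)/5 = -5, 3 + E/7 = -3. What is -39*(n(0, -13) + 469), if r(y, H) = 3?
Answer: -18720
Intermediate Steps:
E = -42 (E = -21 + 7*(-3) = -21 - 21 = -42)
A(k) = 25 (A(k) = -5*(-5) = 25)
n(Y, N) = 11 (n(Y, N) = -2 + (10 + 3) = -2 + 13 = 11)
-39*(n(0, -13) + 469) = -39*(11 + 469) = -39*480 = -18720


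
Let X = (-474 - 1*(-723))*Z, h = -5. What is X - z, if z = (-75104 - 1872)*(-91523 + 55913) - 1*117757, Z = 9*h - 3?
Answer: -2741009555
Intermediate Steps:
Z = -48 (Z = 9*(-5) - 3 = -45 - 3 = -48)
X = -11952 (X = (-474 - 1*(-723))*(-48) = (-474 + 723)*(-48) = 249*(-48) = -11952)
z = 2740997603 (z = -76976*(-35610) - 117757 = 2741115360 - 117757 = 2740997603)
X - z = -11952 - 1*2740997603 = -11952 - 2740997603 = -2741009555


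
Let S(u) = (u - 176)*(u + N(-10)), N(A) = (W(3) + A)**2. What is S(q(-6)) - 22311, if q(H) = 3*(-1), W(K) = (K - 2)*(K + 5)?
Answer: -22490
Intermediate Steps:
W(K) = (-2 + K)*(5 + K)
N(A) = (8 + A)**2 (N(A) = ((-10 + 3**2 + 3*3) + A)**2 = ((-10 + 9 + 9) + A)**2 = (8 + A)**2)
q(H) = -3
S(u) = (-176 + u)*(4 + u) (S(u) = (u - 176)*(u + (8 - 10)**2) = (-176 + u)*(u + (-2)**2) = (-176 + u)*(u + 4) = (-176 + u)*(4 + u))
S(q(-6)) - 22311 = (-704 + (-3)**2 - 172*(-3)) - 22311 = (-704 + 9 + 516) - 22311 = -179 - 22311 = -22490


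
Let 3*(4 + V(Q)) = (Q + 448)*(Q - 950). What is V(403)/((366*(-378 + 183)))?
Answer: 465509/214110 ≈ 2.1742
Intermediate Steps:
V(Q) = -4 + (-950 + Q)*(448 + Q)/3 (V(Q) = -4 + ((Q + 448)*(Q - 950))/3 = -4 + ((448 + Q)*(-950 + Q))/3 = -4 + ((-950 + Q)*(448 + Q))/3 = -4 + (-950 + Q)*(448 + Q)/3)
V(403)/((366*(-378 + 183))) = (-425612/3 - 502/3*403 + (⅓)*403²)/((366*(-378 + 183))) = (-425612/3 - 202306/3 + (⅓)*162409)/((366*(-195))) = (-425612/3 - 202306/3 + 162409/3)/(-71370) = -465509/3*(-1/71370) = 465509/214110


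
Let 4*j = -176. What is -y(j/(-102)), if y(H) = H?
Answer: -22/51 ≈ -0.43137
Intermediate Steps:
j = -44 (j = (¼)*(-176) = -44)
-y(j/(-102)) = -(-44)/(-102) = -(-44)*(-1)/102 = -1*22/51 = -22/51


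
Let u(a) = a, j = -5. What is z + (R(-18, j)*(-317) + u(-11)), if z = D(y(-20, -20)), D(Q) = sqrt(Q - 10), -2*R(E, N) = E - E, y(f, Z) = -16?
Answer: -11 + I*sqrt(26) ≈ -11.0 + 5.099*I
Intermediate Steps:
R(E, N) = 0 (R(E, N) = -(E - E)/2 = -1/2*0 = 0)
D(Q) = sqrt(-10 + Q)
z = I*sqrt(26) (z = sqrt(-10 - 16) = sqrt(-26) = I*sqrt(26) ≈ 5.099*I)
z + (R(-18, j)*(-317) + u(-11)) = I*sqrt(26) + (0*(-317) - 11) = I*sqrt(26) + (0 - 11) = I*sqrt(26) - 11 = -11 + I*sqrt(26)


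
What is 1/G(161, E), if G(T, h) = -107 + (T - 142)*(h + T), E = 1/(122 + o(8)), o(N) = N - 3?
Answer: 127/374923 ≈ 0.00033874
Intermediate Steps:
o(N) = -3 + N
E = 1/127 (E = 1/(122 + (-3 + 8)) = 1/(122 + 5) = 1/127 ≈ 0.0078740)
G(T, h) = -107 + (-142 + T)*(T + h)
1/G(161, E) = 1/(-107 + 161² - 142*161 - 142*1/127 + 161*(1/127)) = 1/(-107 + 25921 - 22862 - 142/127 + 161/127) = 1/(374923/127) = 127/374923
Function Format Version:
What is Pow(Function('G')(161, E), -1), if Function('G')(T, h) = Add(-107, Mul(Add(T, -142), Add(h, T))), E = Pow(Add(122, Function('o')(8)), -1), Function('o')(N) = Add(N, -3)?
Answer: Rational(127, 374923) ≈ 0.00033874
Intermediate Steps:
Function('o')(N) = Add(-3, N)
E = Rational(1, 127) (E = Pow(Add(122, Add(-3, 8)), -1) = Pow(Add(122, 5), -1) = Pow(127, -1) = Rational(1, 127) ≈ 0.0078740)
Function('G')(T, h) = Add(-107, Mul(Add(-142, T), Add(T, h)))
Pow(Function('G')(161, E), -1) = Pow(Add(-107, Pow(161, 2), Mul(-142, 161), Mul(-142, Rational(1, 127)), Mul(161, Rational(1, 127))), -1) = Pow(Add(-107, 25921, -22862, Rational(-142, 127), Rational(161, 127)), -1) = Pow(Rational(374923, 127), -1) = Rational(127, 374923)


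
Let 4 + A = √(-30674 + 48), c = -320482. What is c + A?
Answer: -320486 + I*√30626 ≈ -3.2049e+5 + 175.0*I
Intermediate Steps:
A = -4 + I*√30626 (A = -4 + √(-30674 + 48) = -4 + √(-30626) = -4 + I*√30626 ≈ -4.0 + 175.0*I)
c + A = -320482 + (-4 + I*√30626) = -320486 + I*√30626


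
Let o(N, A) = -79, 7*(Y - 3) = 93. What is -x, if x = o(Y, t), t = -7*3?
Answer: 79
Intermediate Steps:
Y = 114/7 (Y = 3 + (⅐)*93 = 3 + 93/7 = 114/7 ≈ 16.286)
t = -21
x = -79
-x = -1*(-79) = 79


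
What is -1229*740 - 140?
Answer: -909600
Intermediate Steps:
-1229*740 - 140 = -909460 - 140 = -909600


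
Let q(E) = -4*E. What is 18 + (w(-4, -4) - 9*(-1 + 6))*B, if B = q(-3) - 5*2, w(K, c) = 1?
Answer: -70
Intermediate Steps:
B = 2 (B = -4*(-3) - 5*2 = 12 - 10 = 2)
18 + (w(-4, -4) - 9*(-1 + 6))*B = 18 + (1 - 9*(-1 + 6))*2 = 18 + (1 - 9*5)*2 = 18 + (1 - 45)*2 = 18 - 44*2 = 18 - 88 = -70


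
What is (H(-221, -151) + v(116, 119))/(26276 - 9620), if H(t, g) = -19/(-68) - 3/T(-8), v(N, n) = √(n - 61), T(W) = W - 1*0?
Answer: 89/2265216 + √58/16656 ≈ 0.00049653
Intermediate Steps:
T(W) = W (T(W) = W + 0 = W)
v(N, n) = √(-61 + n)
H(t, g) = 89/136 (H(t, g) = -19/(-68) - 3/(-8) = -19*(-1/68) - 3*(-⅛) = 19/68 + 3/8 = 89/136)
(H(-221, -151) + v(116, 119))/(26276 - 9620) = (89/136 + √(-61 + 119))/(26276 - 9620) = (89/136 + √58)/16656 = (89/136 + √58)*(1/16656) = 89/2265216 + √58/16656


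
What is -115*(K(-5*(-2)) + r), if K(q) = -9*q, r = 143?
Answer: -6095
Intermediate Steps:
-115*(K(-5*(-2)) + r) = -115*(-(-45)*(-2) + 143) = -115*(-9*10 + 143) = -115*(-90 + 143) = -115*53 = -6095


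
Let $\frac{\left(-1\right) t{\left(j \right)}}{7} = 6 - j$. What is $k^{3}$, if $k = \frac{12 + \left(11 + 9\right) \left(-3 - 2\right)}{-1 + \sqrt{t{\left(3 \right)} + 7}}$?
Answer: $\frac{681472 \left(1 + i \sqrt{14}\right)^{3}}{3375} \approx -8278.6 - 8310.6 i$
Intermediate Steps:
$t{\left(j \right)} = -42 + 7 j$ ($t{\left(j \right)} = - 7 \left(6 - j\right) = -42 + 7 j$)
$k = - \frac{88}{-1 + i \sqrt{14}}$ ($k = \frac{12 + \left(11 + 9\right) \left(-3 - 2\right)}{-1 + \sqrt{\left(-42 + 7 \cdot 3\right) + 7}} = \frac{12 + 20 \left(-5\right)}{-1 + \sqrt{\left(-42 + 21\right) + 7}} = \frac{12 - 100}{-1 + \sqrt{-21 + 7}} = - \frac{88}{-1 + \sqrt{-14}} = - \frac{88}{-1 + i \sqrt{14}} \approx 5.8667 + 21.951 i$)
$k^{3} = \left(\frac{88}{15} + \frac{88 i \sqrt{14}}{15}\right)^{3}$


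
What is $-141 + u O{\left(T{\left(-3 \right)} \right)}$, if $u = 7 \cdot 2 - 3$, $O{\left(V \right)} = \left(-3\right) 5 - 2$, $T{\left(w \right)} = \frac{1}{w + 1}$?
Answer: $-328$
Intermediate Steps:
$T{\left(w \right)} = \frac{1}{1 + w}$
$O{\left(V \right)} = -17$ ($O{\left(V \right)} = -15 - 2 = -17$)
$u = 11$ ($u = 14 - 3 = 11$)
$-141 + u O{\left(T{\left(-3 \right)} \right)} = -141 + 11 \left(-17\right) = -141 - 187 = -328$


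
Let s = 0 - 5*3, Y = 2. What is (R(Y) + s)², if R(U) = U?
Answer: 169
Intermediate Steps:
s = -15 (s = 0 - 15 = -15)
(R(Y) + s)² = (2 - 15)² = (-13)² = 169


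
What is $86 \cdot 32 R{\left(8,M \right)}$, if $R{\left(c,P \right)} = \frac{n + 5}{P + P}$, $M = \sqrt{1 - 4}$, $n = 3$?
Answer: $- \frac{11008 i \sqrt{3}}{3} \approx - 6355.5 i$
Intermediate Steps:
$M = i \sqrt{3}$ ($M = \sqrt{1 - 4} = \sqrt{-3} = i \sqrt{3} \approx 1.732 i$)
$R{\left(c,P \right)} = \frac{4}{P}$ ($R{\left(c,P \right)} = \frac{3 + 5}{P + P} = \frac{8}{2 P} = 8 \frac{1}{2 P} = \frac{4}{P}$)
$86 \cdot 32 R{\left(8,M \right)} = 86 \cdot 32 \frac{4}{i \sqrt{3}} = 2752 \cdot 4 \left(- \frac{i \sqrt{3}}{3}\right) = 2752 \left(- \frac{4 i \sqrt{3}}{3}\right) = - \frac{11008 i \sqrt{3}}{3}$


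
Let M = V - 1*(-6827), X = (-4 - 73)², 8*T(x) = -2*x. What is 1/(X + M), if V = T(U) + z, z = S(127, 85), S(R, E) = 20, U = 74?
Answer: 2/25515 ≈ 7.8385e-5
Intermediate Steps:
T(x) = -x/4 (T(x) = (-2*x)/8 = -x/4)
z = 20
X = 5929 (X = (-77)² = 5929)
V = 3/2 (V = -¼*74 + 20 = -37/2 + 20 = 3/2 ≈ 1.5000)
M = 13657/2 (M = 3/2 - 1*(-6827) = 3/2 + 6827 = 13657/2 ≈ 6828.5)
1/(X + M) = 1/(5929 + 13657/2) = 1/(25515/2) = 2/25515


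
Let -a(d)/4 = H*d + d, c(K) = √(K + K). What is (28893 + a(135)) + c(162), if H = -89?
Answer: 76431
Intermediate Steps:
c(K) = √2*√K (c(K) = √(2*K) = √2*√K)
a(d) = 352*d (a(d) = -4*(-89*d + d) = -(-352)*d = 352*d)
(28893 + a(135)) + c(162) = (28893 + 352*135) + √2*√162 = (28893 + 47520) + √2*(9*√2) = 76413 + 18 = 76431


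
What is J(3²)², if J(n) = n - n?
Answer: 0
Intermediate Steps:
J(n) = 0
J(3²)² = 0² = 0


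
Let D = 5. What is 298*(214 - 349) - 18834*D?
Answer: -134400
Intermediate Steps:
298*(214 - 349) - 18834*D = 298*(214 - 349) - 18834*5 = 298*(-135) - 94170 = -40230 - 94170 = -134400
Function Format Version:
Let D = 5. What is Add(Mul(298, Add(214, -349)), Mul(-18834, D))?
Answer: -134400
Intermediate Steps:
Add(Mul(298, Add(214, -349)), Mul(-18834, D)) = Add(Mul(298, Add(214, -349)), Mul(-18834, 5)) = Add(Mul(298, -135), -94170) = Add(-40230, -94170) = -134400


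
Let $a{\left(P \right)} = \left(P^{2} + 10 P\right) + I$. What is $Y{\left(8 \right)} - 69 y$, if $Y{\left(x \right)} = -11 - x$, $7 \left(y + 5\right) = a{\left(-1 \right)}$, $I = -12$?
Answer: $533$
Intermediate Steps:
$a{\left(P \right)} = -12 + P^{2} + 10 P$ ($a{\left(P \right)} = \left(P^{2} + 10 P\right) - 12 = -12 + P^{2} + 10 P$)
$y = -8$ ($y = -5 + \frac{-12 + \left(-1\right)^{2} + 10 \left(-1\right)}{7} = -5 + \frac{-12 + 1 - 10}{7} = -5 + \frac{1}{7} \left(-21\right) = -5 - 3 = -8$)
$Y{\left(8 \right)} - 69 y = \left(-11 - 8\right) - -552 = \left(-11 - 8\right) + 552 = -19 + 552 = 533$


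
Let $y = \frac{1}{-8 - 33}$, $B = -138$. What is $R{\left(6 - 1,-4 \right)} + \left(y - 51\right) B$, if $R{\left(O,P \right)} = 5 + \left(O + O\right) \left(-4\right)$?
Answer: $\frac{287261}{41} \approx 7006.4$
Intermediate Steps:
$R{\left(O,P \right)} = 5 - 8 O$ ($R{\left(O,P \right)} = 5 + 2 O \left(-4\right) = 5 - 8 O$)
$y = - \frac{1}{41}$ ($y = \frac{1}{-41} = - \frac{1}{41} \approx -0.02439$)
$R{\left(6 - 1,-4 \right)} + \left(y - 51\right) B = \left(5 - 8 \left(6 - 1\right)\right) + \left(- \frac{1}{41} - 51\right) \left(-138\right) = \left(5 - 8 \left(6 - 1\right)\right) - - \frac{288696}{41} = \left(5 - 40\right) + \frac{288696}{41} = -35 + \frac{288696}{41} = \frac{287261}{41}$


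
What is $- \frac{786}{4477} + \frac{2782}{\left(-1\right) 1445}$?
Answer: $- \frac{13590784}{6469265} \approx -2.1008$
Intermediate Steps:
$- \frac{786}{4477} + \frac{2782}{\left(-1\right) 1445} = \left(-786\right) \frac{1}{4477} + \frac{2782}{-1445} = - \frac{786}{4477} + 2782 \left(- \frac{1}{1445}\right) = - \frac{786}{4477} - \frac{2782}{1445} = - \frac{13590784}{6469265}$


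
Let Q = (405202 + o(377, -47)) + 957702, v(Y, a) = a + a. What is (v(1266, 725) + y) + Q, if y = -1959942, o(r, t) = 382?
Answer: -595206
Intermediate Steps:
v(Y, a) = 2*a
Q = 1363286 (Q = (405202 + 382) + 957702 = 405584 + 957702 = 1363286)
(v(1266, 725) + y) + Q = (2*725 - 1959942) + 1363286 = (1450 - 1959942) + 1363286 = -1958492 + 1363286 = -595206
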